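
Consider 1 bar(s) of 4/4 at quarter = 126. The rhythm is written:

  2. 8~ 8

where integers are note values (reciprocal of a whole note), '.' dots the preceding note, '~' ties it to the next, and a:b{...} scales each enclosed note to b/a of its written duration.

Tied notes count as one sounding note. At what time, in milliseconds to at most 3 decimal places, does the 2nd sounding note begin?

1. 0.0ms @ 0 + 1428.571ms (3)
2. 1428.571ms @ 3 + 476.19ms (1)

note 2 onset = 3b = 1428.571ms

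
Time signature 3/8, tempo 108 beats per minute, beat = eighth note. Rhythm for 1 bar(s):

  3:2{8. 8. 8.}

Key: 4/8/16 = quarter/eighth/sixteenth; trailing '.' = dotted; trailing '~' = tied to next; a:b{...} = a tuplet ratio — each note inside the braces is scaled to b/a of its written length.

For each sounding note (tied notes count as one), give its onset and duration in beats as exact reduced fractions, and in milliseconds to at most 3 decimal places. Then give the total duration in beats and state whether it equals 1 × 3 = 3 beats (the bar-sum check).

1) 0.0ms=0b +555.556ms=1b
2) 555.556ms=1b +555.556ms=1b
3) 1111.111ms=2b +555.556ms=1b
Σ=3b of 3 (108bpm 3/8) — PASS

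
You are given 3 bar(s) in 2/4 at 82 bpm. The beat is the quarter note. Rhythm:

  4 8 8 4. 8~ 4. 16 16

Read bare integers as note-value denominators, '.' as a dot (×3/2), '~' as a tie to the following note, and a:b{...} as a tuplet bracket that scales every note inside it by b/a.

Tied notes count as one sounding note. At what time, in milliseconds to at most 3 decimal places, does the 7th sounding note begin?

1. 0.0ms @ 0 + 731.707ms (1)
2. 731.707ms @ 1 + 365.854ms (1/2)
3. 1097.561ms @ 3/2 + 365.854ms (1/2)
4. 1463.415ms @ 2 + 1097.561ms (3/2)
5. 2560.976ms @ 7/2 + 1463.415ms (2)
6. 4024.39ms @ 11/2 + 182.927ms (1/4)
7. 4207.317ms @ 23/4 + 182.927ms (1/4)

note 7 onset = 23/4b = 4207.317ms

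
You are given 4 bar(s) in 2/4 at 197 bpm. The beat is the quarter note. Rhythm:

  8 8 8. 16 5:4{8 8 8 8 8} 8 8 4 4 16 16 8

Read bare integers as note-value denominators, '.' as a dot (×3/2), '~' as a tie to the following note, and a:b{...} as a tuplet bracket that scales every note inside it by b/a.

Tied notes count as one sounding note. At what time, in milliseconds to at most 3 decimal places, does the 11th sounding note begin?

1. 0.0ms @ 0 + 152.284ms (1/2)
2. 152.284ms @ 1/2 + 152.284ms (1/2)
3. 304.569ms @ 1 + 228.426ms (3/4)
4. 532.995ms @ 7/4 + 76.142ms (1/4)
5. 609.137ms @ 2 + 121.827ms (2/5)
6. 730.964ms @ 12/5 + 121.827ms (2/5)
7. 852.792ms @ 14/5 + 121.827ms (2/5)
8. 974.619ms @ 16/5 + 121.827ms (2/5)
9. 1096.447ms @ 18/5 + 121.827ms (2/5)
10. 1218.274ms @ 4 + 152.284ms (1/2)
11. 1370.558ms @ 9/2 + 152.284ms (1/2)
12. 1522.843ms @ 5 + 304.569ms (1)
13. 1827.411ms @ 6 + 304.569ms (1)
14. 2131.98ms @ 7 + 76.142ms (1/4)
15. 2208.122ms @ 29/4 + 76.142ms (1/4)
16. 2284.264ms @ 15/2 + 152.284ms (1/2)

note 11 onset = 9/2b = 1370.558ms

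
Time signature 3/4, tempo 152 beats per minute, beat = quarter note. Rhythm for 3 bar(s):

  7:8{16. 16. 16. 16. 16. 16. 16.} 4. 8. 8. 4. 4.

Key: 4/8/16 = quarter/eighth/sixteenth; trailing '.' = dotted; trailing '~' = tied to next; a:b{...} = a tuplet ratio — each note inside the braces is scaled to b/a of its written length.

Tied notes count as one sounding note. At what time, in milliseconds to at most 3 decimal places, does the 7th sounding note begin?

note 7 onset = 18/7b = 1015.038ms

1. 0.0ms @ 0 + 169.173ms (3/7)
2. 169.173ms @ 3/7 + 169.173ms (3/7)
3. 338.346ms @ 6/7 + 169.173ms (3/7)
4. 507.519ms @ 9/7 + 169.173ms (3/7)
5. 676.692ms @ 12/7 + 169.173ms (3/7)
6. 845.865ms @ 15/7 + 169.173ms (3/7)
7. 1015.038ms @ 18/7 + 169.173ms (3/7)
8. 1184.211ms @ 3 + 592.105ms (3/2)
9. 1776.316ms @ 9/2 + 296.053ms (3/4)
10. 2072.368ms @ 21/4 + 296.053ms (3/4)
11. 2368.421ms @ 6 + 592.105ms (3/2)
12. 2960.526ms @ 15/2 + 592.105ms (3/2)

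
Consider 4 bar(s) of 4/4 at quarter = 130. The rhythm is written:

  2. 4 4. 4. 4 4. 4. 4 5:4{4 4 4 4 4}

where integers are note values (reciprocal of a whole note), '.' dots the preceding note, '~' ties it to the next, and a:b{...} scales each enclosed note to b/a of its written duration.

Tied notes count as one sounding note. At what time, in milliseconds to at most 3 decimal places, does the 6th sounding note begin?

note 6 onset = 8b = 3692.308ms

1. 0.0ms @ 0 + 1384.615ms (3)
2. 1384.615ms @ 3 + 461.538ms (1)
3. 1846.154ms @ 4 + 692.308ms (3/2)
4. 2538.462ms @ 11/2 + 692.308ms (3/2)
5. 3230.769ms @ 7 + 461.538ms (1)
6. 3692.308ms @ 8 + 692.308ms (3/2)
7. 4384.615ms @ 19/2 + 692.308ms (3/2)
8. 5076.923ms @ 11 + 461.538ms (1)
9. 5538.462ms @ 12 + 369.231ms (4/5)
10. 5907.692ms @ 64/5 + 369.231ms (4/5)
11. 6276.923ms @ 68/5 + 369.231ms (4/5)
12. 6646.154ms @ 72/5 + 369.231ms (4/5)
13. 7015.385ms @ 76/5 + 369.231ms (4/5)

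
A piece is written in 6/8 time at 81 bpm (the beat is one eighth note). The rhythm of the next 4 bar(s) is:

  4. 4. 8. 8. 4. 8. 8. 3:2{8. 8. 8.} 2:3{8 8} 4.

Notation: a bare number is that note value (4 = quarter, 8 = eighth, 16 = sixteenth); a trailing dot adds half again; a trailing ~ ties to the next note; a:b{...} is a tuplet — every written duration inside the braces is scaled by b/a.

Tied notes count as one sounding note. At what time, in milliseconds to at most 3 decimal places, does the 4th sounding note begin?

1. 0.0ms @ 0 + 2222.222ms (3)
2. 2222.222ms @ 3 + 2222.222ms (3)
3. 4444.444ms @ 6 + 1111.111ms (3/2)
4. 5555.556ms @ 15/2 + 1111.111ms (3/2)
5. 6666.667ms @ 9 + 2222.222ms (3)
6. 8888.889ms @ 12 + 1111.111ms (3/2)
7. 10000.0ms @ 27/2 + 1111.111ms (3/2)
8. 11111.111ms @ 15 + 740.741ms (1)
9. 11851.852ms @ 16 + 740.741ms (1)
10. 12592.593ms @ 17 + 740.741ms (1)
11. 13333.333ms @ 18 + 1111.111ms (3/2)
12. 14444.444ms @ 39/2 + 1111.111ms (3/2)
13. 15555.556ms @ 21 + 2222.222ms (3)

note 4 onset = 15/2b = 5555.556ms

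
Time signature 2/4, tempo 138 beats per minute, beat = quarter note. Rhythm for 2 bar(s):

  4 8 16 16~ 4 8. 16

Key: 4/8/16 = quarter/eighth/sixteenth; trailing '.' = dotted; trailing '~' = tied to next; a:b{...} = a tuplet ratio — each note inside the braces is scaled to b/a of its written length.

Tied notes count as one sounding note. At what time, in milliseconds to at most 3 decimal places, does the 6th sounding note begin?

note 6 onset = 15/4b = 1630.435ms

1. 0.0ms @ 0 + 434.783ms (1)
2. 434.783ms @ 1 + 217.391ms (1/2)
3. 652.174ms @ 3/2 + 108.696ms (1/4)
4. 760.87ms @ 7/4 + 543.478ms (5/4)
5. 1304.348ms @ 3 + 326.087ms (3/4)
6. 1630.435ms @ 15/4 + 108.696ms (1/4)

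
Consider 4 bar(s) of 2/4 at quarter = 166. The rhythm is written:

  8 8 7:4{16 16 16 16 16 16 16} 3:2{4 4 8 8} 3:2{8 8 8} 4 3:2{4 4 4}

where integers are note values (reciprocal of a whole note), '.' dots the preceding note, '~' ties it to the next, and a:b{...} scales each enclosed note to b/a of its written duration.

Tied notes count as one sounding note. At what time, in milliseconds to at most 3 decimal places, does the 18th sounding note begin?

note 18 onset = 6b = 2168.675ms

1. 0.0ms @ 0 + 180.723ms (1/2)
2. 180.723ms @ 1/2 + 180.723ms (1/2)
3. 361.446ms @ 1 + 51.635ms (1/7)
4. 413.081ms @ 8/7 + 51.635ms (1/7)
5. 464.716ms @ 9/7 + 51.635ms (1/7)
6. 516.351ms @ 10/7 + 51.635ms (1/7)
7. 567.986ms @ 11/7 + 51.635ms (1/7)
8. 619.621ms @ 12/7 + 51.635ms (1/7)
9. 671.256ms @ 13/7 + 51.635ms (1/7)
10. 722.892ms @ 2 + 240.964ms (2/3)
11. 963.855ms @ 8/3 + 240.964ms (2/3)
12. 1204.819ms @ 10/3 + 120.482ms (1/3)
13. 1325.301ms @ 11/3 + 120.482ms (1/3)
14. 1445.783ms @ 4 + 120.482ms (1/3)
15. 1566.265ms @ 13/3 + 120.482ms (1/3)
16. 1686.747ms @ 14/3 + 120.482ms (1/3)
17. 1807.229ms @ 5 + 361.446ms (1)
18. 2168.675ms @ 6 + 240.964ms (2/3)
19. 2409.639ms @ 20/3 + 240.964ms (2/3)
20. 2650.602ms @ 22/3 + 240.964ms (2/3)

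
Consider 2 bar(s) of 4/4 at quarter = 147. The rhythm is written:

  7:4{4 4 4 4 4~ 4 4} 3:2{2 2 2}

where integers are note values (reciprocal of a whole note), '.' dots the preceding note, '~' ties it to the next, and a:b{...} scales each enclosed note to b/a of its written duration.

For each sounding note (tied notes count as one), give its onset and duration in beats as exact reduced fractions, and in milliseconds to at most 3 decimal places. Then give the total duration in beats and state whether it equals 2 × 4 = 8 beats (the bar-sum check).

1) 0.0ms=0b +233.236ms=4/7b
2) 233.236ms=4/7b +233.236ms=4/7b
3) 466.472ms=8/7b +233.236ms=4/7b
4) 699.708ms=12/7b +233.236ms=4/7b
5) 932.945ms=16/7b +466.472ms=8/7b
6) 1399.417ms=24/7b +233.236ms=4/7b
7) 1632.653ms=4b +544.218ms=4/3b
8) 2176.871ms=16/3b +544.218ms=4/3b
9) 2721.088ms=20/3b +544.218ms=4/3b
Σ=8b of 8 (147bpm 4/4) — PASS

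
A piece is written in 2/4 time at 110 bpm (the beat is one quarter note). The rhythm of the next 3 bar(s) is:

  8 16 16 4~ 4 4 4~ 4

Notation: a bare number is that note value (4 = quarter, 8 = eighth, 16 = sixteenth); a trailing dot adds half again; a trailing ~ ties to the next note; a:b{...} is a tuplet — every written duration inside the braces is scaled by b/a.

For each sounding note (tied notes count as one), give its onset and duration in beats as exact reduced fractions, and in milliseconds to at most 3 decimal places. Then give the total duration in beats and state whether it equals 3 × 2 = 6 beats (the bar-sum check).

1) 0.0ms=0b +272.727ms=1/2b
2) 272.727ms=1/2b +136.364ms=1/4b
3) 409.091ms=3/4b +136.364ms=1/4b
4) 545.455ms=1b +1090.909ms=2b
5) 1636.364ms=3b +545.455ms=1b
6) 2181.818ms=4b +1090.909ms=2b
Σ=6b of 6 (110bpm 2/4) — PASS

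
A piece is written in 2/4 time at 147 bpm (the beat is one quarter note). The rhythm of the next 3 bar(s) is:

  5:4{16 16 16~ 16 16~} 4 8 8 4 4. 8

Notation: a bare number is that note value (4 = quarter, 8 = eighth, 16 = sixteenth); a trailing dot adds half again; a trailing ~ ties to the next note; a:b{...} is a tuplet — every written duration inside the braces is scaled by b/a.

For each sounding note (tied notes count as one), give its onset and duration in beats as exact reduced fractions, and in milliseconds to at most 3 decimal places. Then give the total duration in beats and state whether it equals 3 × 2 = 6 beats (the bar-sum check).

1) 0.0ms=0b +81.633ms=1/5b
2) 81.633ms=1/5b +81.633ms=1/5b
3) 163.265ms=2/5b +163.265ms=2/5b
4) 326.531ms=4/5b +489.796ms=6/5b
5) 816.327ms=2b +204.082ms=1/2b
6) 1020.408ms=5/2b +204.082ms=1/2b
7) 1224.49ms=3b +408.163ms=1b
8) 1632.653ms=4b +612.245ms=3/2b
9) 2244.898ms=11/2b +204.082ms=1/2b
Σ=6b of 6 (147bpm 2/4) — PASS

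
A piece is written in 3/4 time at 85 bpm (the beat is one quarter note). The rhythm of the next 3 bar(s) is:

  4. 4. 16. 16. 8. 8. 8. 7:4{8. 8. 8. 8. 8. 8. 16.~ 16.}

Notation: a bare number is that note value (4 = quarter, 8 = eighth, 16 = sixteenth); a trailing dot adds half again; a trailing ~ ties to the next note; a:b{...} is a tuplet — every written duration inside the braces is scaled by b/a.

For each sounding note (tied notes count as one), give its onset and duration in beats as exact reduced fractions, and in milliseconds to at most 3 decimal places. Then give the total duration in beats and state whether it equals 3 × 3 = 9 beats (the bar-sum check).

1) 0.0ms=0b +1058.824ms=3/2b
2) 1058.824ms=3/2b +1058.824ms=3/2b
3) 2117.647ms=3b +264.706ms=3/8b
4) 2382.353ms=27/8b +264.706ms=3/8b
5) 2647.059ms=15/4b +529.412ms=3/4b
6) 3176.471ms=9/2b +529.412ms=3/4b
7) 3705.882ms=21/4b +529.412ms=3/4b
8) 4235.294ms=6b +302.521ms=3/7b
9) 4537.815ms=45/7b +302.521ms=3/7b
10) 4840.336ms=48/7b +302.521ms=3/7b
11) 5142.857ms=51/7b +302.521ms=3/7b
12) 5445.378ms=54/7b +302.521ms=3/7b
13) 5747.899ms=57/7b +302.521ms=3/7b
14) 6050.42ms=60/7b +302.521ms=3/7b
Σ=9b of 9 (85bpm 3/4) — PASS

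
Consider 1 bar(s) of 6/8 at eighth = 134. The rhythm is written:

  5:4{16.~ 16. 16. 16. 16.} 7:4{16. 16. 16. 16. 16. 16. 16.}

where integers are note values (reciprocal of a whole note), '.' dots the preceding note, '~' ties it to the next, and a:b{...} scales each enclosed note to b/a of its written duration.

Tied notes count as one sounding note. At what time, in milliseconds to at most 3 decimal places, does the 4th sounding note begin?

note 4 onset = 12/5b = 1074.627ms

1. 0.0ms @ 0 + 537.313ms (6/5)
2. 537.313ms @ 6/5 + 268.657ms (3/5)
3. 805.97ms @ 9/5 + 268.657ms (3/5)
4. 1074.627ms @ 12/5 + 268.657ms (3/5)
5. 1343.284ms @ 3 + 191.898ms (3/7)
6. 1535.181ms @ 24/7 + 191.898ms (3/7)
7. 1727.079ms @ 27/7 + 191.898ms (3/7)
8. 1918.977ms @ 30/7 + 191.898ms (3/7)
9. 2110.874ms @ 33/7 + 191.898ms (3/7)
10. 2302.772ms @ 36/7 + 191.898ms (3/7)
11. 2494.67ms @ 39/7 + 191.898ms (3/7)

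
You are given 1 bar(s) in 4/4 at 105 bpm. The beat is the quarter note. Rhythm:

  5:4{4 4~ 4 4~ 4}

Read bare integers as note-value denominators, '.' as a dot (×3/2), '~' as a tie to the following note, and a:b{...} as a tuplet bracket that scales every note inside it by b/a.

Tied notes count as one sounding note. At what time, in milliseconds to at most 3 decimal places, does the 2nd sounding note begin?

note 2 onset = 4/5b = 457.143ms

1. 0.0ms @ 0 + 457.143ms (4/5)
2. 457.143ms @ 4/5 + 914.286ms (8/5)
3. 1371.429ms @ 12/5 + 914.286ms (8/5)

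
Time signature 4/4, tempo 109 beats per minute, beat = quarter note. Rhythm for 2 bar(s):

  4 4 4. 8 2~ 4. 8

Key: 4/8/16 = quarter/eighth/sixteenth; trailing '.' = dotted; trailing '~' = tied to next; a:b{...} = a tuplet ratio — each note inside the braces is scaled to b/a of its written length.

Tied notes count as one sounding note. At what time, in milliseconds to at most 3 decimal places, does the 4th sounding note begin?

1. 0.0ms @ 0 + 550.459ms (1)
2. 550.459ms @ 1 + 550.459ms (1)
3. 1100.917ms @ 2 + 825.688ms (3/2)
4. 1926.606ms @ 7/2 + 275.229ms (1/2)
5. 2201.835ms @ 4 + 1926.606ms (7/2)
6. 4128.44ms @ 15/2 + 275.229ms (1/2)

note 4 onset = 7/2b = 1926.606ms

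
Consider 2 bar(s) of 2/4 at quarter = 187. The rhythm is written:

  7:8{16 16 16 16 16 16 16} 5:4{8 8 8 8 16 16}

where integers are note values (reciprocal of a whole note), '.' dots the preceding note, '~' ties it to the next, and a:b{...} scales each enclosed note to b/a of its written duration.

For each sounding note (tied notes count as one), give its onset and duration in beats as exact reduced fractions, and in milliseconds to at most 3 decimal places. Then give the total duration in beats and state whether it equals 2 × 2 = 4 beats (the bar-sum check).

1) 0.0ms=0b +91.673ms=2/7b
2) 91.673ms=2/7b +91.673ms=2/7b
3) 183.346ms=4/7b +91.673ms=2/7b
4) 275.019ms=6/7b +91.673ms=2/7b
5) 366.692ms=8/7b +91.673ms=2/7b
6) 458.365ms=10/7b +91.673ms=2/7b
7) 550.038ms=12/7b +91.673ms=2/7b
8) 641.711ms=2b +128.342ms=2/5b
9) 770.053ms=12/5b +128.342ms=2/5b
10) 898.396ms=14/5b +128.342ms=2/5b
11) 1026.738ms=16/5b +128.342ms=2/5b
12) 1155.08ms=18/5b +64.171ms=1/5b
13) 1219.251ms=19/5b +64.171ms=1/5b
Σ=4b of 4 (187bpm 2/4) — PASS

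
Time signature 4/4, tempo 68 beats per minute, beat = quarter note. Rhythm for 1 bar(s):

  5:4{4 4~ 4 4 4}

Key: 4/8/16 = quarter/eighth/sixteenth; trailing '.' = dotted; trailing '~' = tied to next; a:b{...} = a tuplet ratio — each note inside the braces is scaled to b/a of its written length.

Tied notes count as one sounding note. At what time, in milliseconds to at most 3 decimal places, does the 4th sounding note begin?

note 4 onset = 16/5b = 2823.529ms

1. 0.0ms @ 0 + 705.882ms (4/5)
2. 705.882ms @ 4/5 + 1411.765ms (8/5)
3. 2117.647ms @ 12/5 + 705.882ms (4/5)
4. 2823.529ms @ 16/5 + 705.882ms (4/5)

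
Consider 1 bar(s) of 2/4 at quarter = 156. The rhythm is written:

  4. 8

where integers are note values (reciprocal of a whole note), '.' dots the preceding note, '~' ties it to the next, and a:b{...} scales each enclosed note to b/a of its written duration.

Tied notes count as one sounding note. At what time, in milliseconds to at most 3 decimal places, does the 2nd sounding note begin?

note 2 onset = 3/2b = 576.923ms

1. 0.0ms @ 0 + 576.923ms (3/2)
2. 576.923ms @ 3/2 + 192.308ms (1/2)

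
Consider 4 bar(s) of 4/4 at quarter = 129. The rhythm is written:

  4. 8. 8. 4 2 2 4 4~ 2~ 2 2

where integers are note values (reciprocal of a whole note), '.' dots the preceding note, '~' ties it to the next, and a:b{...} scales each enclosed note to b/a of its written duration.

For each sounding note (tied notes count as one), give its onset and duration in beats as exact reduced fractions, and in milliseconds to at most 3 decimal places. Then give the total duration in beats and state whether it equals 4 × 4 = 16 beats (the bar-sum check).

1) 0.0ms=0b +697.674ms=3/2b
2) 697.674ms=3/2b +348.837ms=3/4b
3) 1046.512ms=9/4b +348.837ms=3/4b
4) 1395.349ms=3b +465.116ms=1b
5) 1860.465ms=4b +930.233ms=2b
6) 2790.698ms=6b +930.233ms=2b
7) 3720.93ms=8b +465.116ms=1b
8) 4186.047ms=9b +2325.581ms=5b
9) 6511.628ms=14b +930.233ms=2b
Σ=16b of 16 (129bpm 4/4) — PASS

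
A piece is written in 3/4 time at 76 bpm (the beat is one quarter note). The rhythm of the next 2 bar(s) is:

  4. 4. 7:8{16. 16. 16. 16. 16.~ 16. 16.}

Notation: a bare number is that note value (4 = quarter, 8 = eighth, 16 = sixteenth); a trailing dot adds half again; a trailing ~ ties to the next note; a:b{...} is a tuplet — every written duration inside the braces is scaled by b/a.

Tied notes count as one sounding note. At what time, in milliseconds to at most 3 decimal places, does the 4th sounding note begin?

1. 0.0ms @ 0 + 1184.211ms (3/2)
2. 1184.211ms @ 3/2 + 1184.211ms (3/2)
3. 2368.421ms @ 3 + 338.346ms (3/7)
4. 2706.767ms @ 24/7 + 338.346ms (3/7)
5. 3045.113ms @ 27/7 + 338.346ms (3/7)
6. 3383.459ms @ 30/7 + 338.346ms (3/7)
7. 3721.805ms @ 33/7 + 676.692ms (6/7)
8. 4398.496ms @ 39/7 + 338.346ms (3/7)

note 4 onset = 24/7b = 2706.767ms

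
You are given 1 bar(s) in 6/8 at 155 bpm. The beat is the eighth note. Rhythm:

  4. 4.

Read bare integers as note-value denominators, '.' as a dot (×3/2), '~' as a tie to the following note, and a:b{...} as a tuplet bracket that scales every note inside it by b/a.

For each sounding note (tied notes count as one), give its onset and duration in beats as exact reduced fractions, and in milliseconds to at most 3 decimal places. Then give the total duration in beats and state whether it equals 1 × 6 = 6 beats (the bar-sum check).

1) 0.0ms=0b +1161.29ms=3b
2) 1161.29ms=3b +1161.29ms=3b
Σ=6b of 6 (155bpm 6/8) — PASS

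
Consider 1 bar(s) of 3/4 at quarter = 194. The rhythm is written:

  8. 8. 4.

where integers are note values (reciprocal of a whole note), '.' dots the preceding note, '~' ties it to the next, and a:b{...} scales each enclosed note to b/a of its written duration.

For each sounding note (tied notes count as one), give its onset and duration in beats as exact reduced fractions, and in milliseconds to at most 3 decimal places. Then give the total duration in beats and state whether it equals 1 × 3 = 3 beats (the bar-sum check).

1) 0.0ms=0b +231.959ms=3/4b
2) 231.959ms=3/4b +231.959ms=3/4b
3) 463.918ms=3/2b +463.918ms=3/2b
Σ=3b of 3 (194bpm 3/4) — PASS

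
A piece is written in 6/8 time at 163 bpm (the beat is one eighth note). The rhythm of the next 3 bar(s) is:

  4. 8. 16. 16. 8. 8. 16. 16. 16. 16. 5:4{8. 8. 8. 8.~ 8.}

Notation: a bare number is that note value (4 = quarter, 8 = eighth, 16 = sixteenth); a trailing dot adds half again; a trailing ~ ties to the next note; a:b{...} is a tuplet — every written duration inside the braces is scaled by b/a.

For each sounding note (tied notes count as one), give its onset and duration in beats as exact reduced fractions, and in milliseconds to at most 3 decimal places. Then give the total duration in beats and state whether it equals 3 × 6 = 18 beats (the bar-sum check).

1) 0.0ms=0b +1104.294ms=3b
2) 1104.294ms=3b +552.147ms=3/2b
3) 1656.442ms=9/2b +276.074ms=3/4b
4) 1932.515ms=21/4b +276.074ms=3/4b
5) 2208.589ms=6b +552.147ms=3/2b
6) 2760.736ms=15/2b +552.147ms=3/2b
7) 3312.883ms=9b +276.074ms=3/4b
8) 3588.957ms=39/4b +276.074ms=3/4b
9) 3865.031ms=21/2b +276.074ms=3/4b
10) 4141.104ms=45/4b +276.074ms=3/4b
11) 4417.178ms=12b +441.718ms=6/5b
12) 4858.896ms=66/5b +441.718ms=6/5b
13) 5300.613ms=72/5b +441.718ms=6/5b
14) 5742.331ms=78/5b +883.436ms=12/5b
Σ=18b of 18 (163bpm 6/8) — PASS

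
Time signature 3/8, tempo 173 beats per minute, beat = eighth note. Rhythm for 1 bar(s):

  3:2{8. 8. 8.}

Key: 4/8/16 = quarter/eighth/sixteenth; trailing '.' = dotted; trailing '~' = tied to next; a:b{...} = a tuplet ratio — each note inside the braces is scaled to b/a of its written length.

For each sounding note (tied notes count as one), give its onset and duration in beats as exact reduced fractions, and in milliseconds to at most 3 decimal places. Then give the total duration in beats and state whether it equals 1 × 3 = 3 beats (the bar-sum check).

1) 0.0ms=0b +346.821ms=1b
2) 346.821ms=1b +346.821ms=1b
3) 693.642ms=2b +346.821ms=1b
Σ=3b of 3 (173bpm 3/8) — PASS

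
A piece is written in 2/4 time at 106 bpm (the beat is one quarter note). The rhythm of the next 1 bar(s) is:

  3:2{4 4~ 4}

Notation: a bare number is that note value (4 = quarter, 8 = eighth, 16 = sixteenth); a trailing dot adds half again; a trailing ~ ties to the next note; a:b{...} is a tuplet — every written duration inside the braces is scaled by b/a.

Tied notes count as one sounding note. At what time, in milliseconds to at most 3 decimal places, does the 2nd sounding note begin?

1. 0.0ms @ 0 + 377.358ms (2/3)
2. 377.358ms @ 2/3 + 754.717ms (4/3)

note 2 onset = 2/3b = 377.358ms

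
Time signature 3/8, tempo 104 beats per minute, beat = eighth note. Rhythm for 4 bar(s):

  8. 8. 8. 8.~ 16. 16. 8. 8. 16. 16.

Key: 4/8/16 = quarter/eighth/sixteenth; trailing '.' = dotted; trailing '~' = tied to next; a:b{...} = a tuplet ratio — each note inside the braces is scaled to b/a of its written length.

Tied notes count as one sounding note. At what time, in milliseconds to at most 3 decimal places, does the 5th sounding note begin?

note 5 onset = 27/4b = 3894.231ms

1. 0.0ms @ 0 + 865.385ms (3/2)
2. 865.385ms @ 3/2 + 865.385ms (3/2)
3. 1730.769ms @ 3 + 865.385ms (3/2)
4. 2596.154ms @ 9/2 + 1298.077ms (9/4)
5. 3894.231ms @ 27/4 + 432.692ms (3/4)
6. 4326.923ms @ 15/2 + 865.385ms (3/2)
7. 5192.308ms @ 9 + 865.385ms (3/2)
8. 6057.692ms @ 21/2 + 432.692ms (3/4)
9. 6490.385ms @ 45/4 + 432.692ms (3/4)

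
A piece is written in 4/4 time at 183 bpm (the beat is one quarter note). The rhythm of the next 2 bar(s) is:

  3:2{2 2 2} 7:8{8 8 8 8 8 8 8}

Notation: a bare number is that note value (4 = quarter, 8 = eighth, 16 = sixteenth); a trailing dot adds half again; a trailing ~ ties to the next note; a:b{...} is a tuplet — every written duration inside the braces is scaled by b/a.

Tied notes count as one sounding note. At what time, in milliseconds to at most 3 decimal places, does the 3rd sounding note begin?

1. 0.0ms @ 0 + 437.158ms (4/3)
2. 437.158ms @ 4/3 + 437.158ms (4/3)
3. 874.317ms @ 8/3 + 437.158ms (4/3)
4. 1311.475ms @ 4 + 187.354ms (4/7)
5. 1498.829ms @ 32/7 + 187.354ms (4/7)
6. 1686.183ms @ 36/7 + 187.354ms (4/7)
7. 1873.536ms @ 40/7 + 187.354ms (4/7)
8. 2060.89ms @ 44/7 + 187.354ms (4/7)
9. 2248.244ms @ 48/7 + 187.354ms (4/7)
10. 2435.597ms @ 52/7 + 187.354ms (4/7)

note 3 onset = 8/3b = 874.317ms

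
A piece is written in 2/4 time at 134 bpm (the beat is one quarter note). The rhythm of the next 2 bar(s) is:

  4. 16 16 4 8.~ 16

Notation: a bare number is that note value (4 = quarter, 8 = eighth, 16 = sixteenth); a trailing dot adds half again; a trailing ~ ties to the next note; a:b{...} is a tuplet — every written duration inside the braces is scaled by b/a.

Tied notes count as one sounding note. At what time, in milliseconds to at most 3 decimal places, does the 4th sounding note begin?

note 4 onset = 2b = 895.522ms

1. 0.0ms @ 0 + 671.642ms (3/2)
2. 671.642ms @ 3/2 + 111.94ms (1/4)
3. 783.582ms @ 7/4 + 111.94ms (1/4)
4. 895.522ms @ 2 + 447.761ms (1)
5. 1343.284ms @ 3 + 447.761ms (1)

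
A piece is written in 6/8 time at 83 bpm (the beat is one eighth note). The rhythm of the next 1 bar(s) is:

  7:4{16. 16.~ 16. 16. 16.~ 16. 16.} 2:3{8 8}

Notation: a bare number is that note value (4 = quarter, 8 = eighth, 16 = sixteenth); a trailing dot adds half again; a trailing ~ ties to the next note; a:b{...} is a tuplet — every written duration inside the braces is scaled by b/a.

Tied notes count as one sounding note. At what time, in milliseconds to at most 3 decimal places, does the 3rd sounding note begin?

1. 0.0ms @ 0 + 309.811ms (3/7)
2. 309.811ms @ 3/7 + 619.621ms (6/7)
3. 929.432ms @ 9/7 + 309.811ms (3/7)
4. 1239.243ms @ 12/7 + 619.621ms (6/7)
5. 1858.864ms @ 18/7 + 309.811ms (3/7)
6. 2168.675ms @ 3 + 1084.337ms (3/2)
7. 3253.012ms @ 9/2 + 1084.337ms (3/2)

note 3 onset = 9/7b = 929.432ms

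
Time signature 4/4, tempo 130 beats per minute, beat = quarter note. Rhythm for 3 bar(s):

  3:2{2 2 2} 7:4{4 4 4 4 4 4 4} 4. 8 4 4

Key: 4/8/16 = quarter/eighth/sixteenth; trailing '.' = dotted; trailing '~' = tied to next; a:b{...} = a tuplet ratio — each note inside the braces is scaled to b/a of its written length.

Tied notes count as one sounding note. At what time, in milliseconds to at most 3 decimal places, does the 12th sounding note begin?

note 12 onset = 19/2b = 4384.615ms

1. 0.0ms @ 0 + 615.385ms (4/3)
2. 615.385ms @ 4/3 + 615.385ms (4/3)
3. 1230.769ms @ 8/3 + 615.385ms (4/3)
4. 1846.154ms @ 4 + 263.736ms (4/7)
5. 2109.89ms @ 32/7 + 263.736ms (4/7)
6. 2373.626ms @ 36/7 + 263.736ms (4/7)
7. 2637.363ms @ 40/7 + 263.736ms (4/7)
8. 2901.099ms @ 44/7 + 263.736ms (4/7)
9. 3164.835ms @ 48/7 + 263.736ms (4/7)
10. 3428.571ms @ 52/7 + 263.736ms (4/7)
11. 3692.308ms @ 8 + 692.308ms (3/2)
12. 4384.615ms @ 19/2 + 230.769ms (1/2)
13. 4615.385ms @ 10 + 461.538ms (1)
14. 5076.923ms @ 11 + 461.538ms (1)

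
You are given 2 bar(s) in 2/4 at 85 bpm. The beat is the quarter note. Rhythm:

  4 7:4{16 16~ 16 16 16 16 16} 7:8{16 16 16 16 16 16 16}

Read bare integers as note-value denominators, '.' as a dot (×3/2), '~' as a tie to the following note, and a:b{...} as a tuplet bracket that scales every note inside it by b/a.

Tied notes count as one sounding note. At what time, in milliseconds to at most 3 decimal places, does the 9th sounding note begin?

note 9 onset = 16/7b = 1613.445ms

1. 0.0ms @ 0 + 705.882ms (1)
2. 705.882ms @ 1 + 100.84ms (1/7)
3. 806.723ms @ 8/7 + 201.681ms (2/7)
4. 1008.403ms @ 10/7 + 100.84ms (1/7)
5. 1109.244ms @ 11/7 + 100.84ms (1/7)
6. 1210.084ms @ 12/7 + 100.84ms (1/7)
7. 1310.924ms @ 13/7 + 100.84ms (1/7)
8. 1411.765ms @ 2 + 201.681ms (2/7)
9. 1613.445ms @ 16/7 + 201.681ms (2/7)
10. 1815.126ms @ 18/7 + 201.681ms (2/7)
11. 2016.807ms @ 20/7 + 201.681ms (2/7)
12. 2218.487ms @ 22/7 + 201.681ms (2/7)
13. 2420.168ms @ 24/7 + 201.681ms (2/7)
14. 2621.849ms @ 26/7 + 201.681ms (2/7)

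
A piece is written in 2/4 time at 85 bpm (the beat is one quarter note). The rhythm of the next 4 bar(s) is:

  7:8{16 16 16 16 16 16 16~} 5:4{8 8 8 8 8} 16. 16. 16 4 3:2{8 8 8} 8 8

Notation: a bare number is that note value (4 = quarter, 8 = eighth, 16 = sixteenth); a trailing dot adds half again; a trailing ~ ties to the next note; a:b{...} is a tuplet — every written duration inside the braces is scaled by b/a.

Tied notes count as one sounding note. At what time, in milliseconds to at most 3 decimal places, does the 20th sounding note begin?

1. 0.0ms @ 0 + 201.681ms (2/7)
2. 201.681ms @ 2/7 + 201.681ms (2/7)
3. 403.361ms @ 4/7 + 201.681ms (2/7)
4. 605.042ms @ 6/7 + 201.681ms (2/7)
5. 806.723ms @ 8/7 + 201.681ms (2/7)
6. 1008.403ms @ 10/7 + 201.681ms (2/7)
7. 1210.084ms @ 12/7 + 484.034ms (24/35)
8. 1694.118ms @ 12/5 + 282.353ms (2/5)
9. 1976.471ms @ 14/5 + 282.353ms (2/5)
10. 2258.824ms @ 16/5 + 282.353ms (2/5)
11. 2541.176ms @ 18/5 + 282.353ms (2/5)
12. 2823.529ms @ 4 + 264.706ms (3/8)
13. 3088.235ms @ 35/8 + 264.706ms (3/8)
14. 3352.941ms @ 19/4 + 176.471ms (1/4)
15. 3529.412ms @ 5 + 705.882ms (1)
16. 4235.294ms @ 6 + 235.294ms (1/3)
17. 4470.588ms @ 19/3 + 235.294ms (1/3)
18. 4705.882ms @ 20/3 + 235.294ms (1/3)
19. 4941.176ms @ 7 + 352.941ms (1/2)
20. 5294.118ms @ 15/2 + 352.941ms (1/2)

note 20 onset = 15/2b = 5294.118ms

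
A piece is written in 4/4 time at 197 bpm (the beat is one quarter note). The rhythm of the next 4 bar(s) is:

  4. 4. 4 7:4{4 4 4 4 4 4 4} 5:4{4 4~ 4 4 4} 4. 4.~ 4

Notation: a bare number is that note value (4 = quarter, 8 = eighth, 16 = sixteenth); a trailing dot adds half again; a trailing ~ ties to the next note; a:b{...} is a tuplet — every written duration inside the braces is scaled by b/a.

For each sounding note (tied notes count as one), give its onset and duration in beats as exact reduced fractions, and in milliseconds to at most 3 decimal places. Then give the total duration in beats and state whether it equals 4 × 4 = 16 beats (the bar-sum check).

1) 0.0ms=0b +456.853ms=3/2b
2) 456.853ms=3/2b +456.853ms=3/2b
3) 913.706ms=3b +304.569ms=1b
4) 1218.274ms=4b +174.039ms=4/7b
5) 1392.313ms=32/7b +174.039ms=4/7b
6) 1566.352ms=36/7b +174.039ms=4/7b
7) 1740.392ms=40/7b +174.039ms=4/7b
8) 1914.431ms=44/7b +174.039ms=4/7b
9) 2088.47ms=48/7b +174.039ms=4/7b
10) 2262.509ms=52/7b +174.039ms=4/7b
11) 2436.548ms=8b +243.655ms=4/5b
12) 2680.203ms=44/5b +487.31ms=8/5b
13) 3167.513ms=52/5b +243.655ms=4/5b
14) 3411.168ms=56/5b +243.655ms=4/5b
15) 3654.822ms=12b +456.853ms=3/2b
16) 4111.675ms=27/2b +761.421ms=5/2b
Σ=16b of 16 (197bpm 4/4) — PASS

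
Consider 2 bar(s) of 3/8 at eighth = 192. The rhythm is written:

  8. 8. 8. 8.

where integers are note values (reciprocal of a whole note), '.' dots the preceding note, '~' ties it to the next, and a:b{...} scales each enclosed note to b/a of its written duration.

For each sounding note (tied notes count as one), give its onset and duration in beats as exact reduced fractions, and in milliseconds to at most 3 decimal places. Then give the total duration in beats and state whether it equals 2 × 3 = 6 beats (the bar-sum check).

1) 0.0ms=0b +468.75ms=3/2b
2) 468.75ms=3/2b +468.75ms=3/2b
3) 937.5ms=3b +468.75ms=3/2b
4) 1406.25ms=9/2b +468.75ms=3/2b
Σ=6b of 6 (192bpm 3/8) — PASS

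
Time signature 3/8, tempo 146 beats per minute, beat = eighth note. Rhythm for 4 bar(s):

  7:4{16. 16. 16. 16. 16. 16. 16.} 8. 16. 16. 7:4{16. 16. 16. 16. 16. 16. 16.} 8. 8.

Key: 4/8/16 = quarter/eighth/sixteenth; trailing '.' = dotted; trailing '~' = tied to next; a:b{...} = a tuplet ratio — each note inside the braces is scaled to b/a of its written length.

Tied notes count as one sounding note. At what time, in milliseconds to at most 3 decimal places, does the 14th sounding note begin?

1. 0.0ms @ 0 + 176.125ms (3/7)
2. 176.125ms @ 3/7 + 176.125ms (3/7)
3. 352.25ms @ 6/7 + 176.125ms (3/7)
4. 528.376ms @ 9/7 + 176.125ms (3/7)
5. 704.501ms @ 12/7 + 176.125ms (3/7)
6. 880.626ms @ 15/7 + 176.125ms (3/7)
7. 1056.751ms @ 18/7 + 176.125ms (3/7)
8. 1232.877ms @ 3 + 616.438ms (3/2)
9. 1849.315ms @ 9/2 + 308.219ms (3/4)
10. 2157.534ms @ 21/4 + 308.219ms (3/4)
11. 2465.753ms @ 6 + 176.125ms (3/7)
12. 2641.879ms @ 45/7 + 176.125ms (3/7)
13. 2818.004ms @ 48/7 + 176.125ms (3/7)
14. 2994.129ms @ 51/7 + 176.125ms (3/7)
15. 3170.254ms @ 54/7 + 176.125ms (3/7)
16. 3346.38ms @ 57/7 + 176.125ms (3/7)
17. 3522.505ms @ 60/7 + 176.125ms (3/7)
18. 3698.63ms @ 9 + 616.438ms (3/2)
19. 4315.068ms @ 21/2 + 616.438ms (3/2)

note 14 onset = 51/7b = 2994.129ms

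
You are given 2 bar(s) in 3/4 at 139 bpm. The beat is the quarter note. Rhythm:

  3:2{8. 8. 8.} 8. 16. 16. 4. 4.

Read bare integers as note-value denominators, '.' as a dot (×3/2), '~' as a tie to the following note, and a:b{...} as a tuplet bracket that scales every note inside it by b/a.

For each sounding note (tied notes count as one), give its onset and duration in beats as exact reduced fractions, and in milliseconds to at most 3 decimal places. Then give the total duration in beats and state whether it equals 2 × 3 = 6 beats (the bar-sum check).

1) 0.0ms=0b +215.827ms=1/2b
2) 215.827ms=1/2b +215.827ms=1/2b
3) 431.655ms=1b +215.827ms=1/2b
4) 647.482ms=3/2b +323.741ms=3/4b
5) 971.223ms=9/4b +161.871ms=3/8b
6) 1133.094ms=21/8b +161.871ms=3/8b
7) 1294.964ms=3b +647.482ms=3/2b
8) 1942.446ms=9/2b +647.482ms=3/2b
Σ=6b of 6 (139bpm 3/4) — PASS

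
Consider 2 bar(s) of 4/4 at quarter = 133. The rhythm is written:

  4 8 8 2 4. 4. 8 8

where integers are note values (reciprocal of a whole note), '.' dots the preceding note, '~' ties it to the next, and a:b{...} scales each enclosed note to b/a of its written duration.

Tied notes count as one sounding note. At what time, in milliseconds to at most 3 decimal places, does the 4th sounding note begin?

1. 0.0ms @ 0 + 451.128ms (1)
2. 451.128ms @ 1 + 225.564ms (1/2)
3. 676.692ms @ 3/2 + 225.564ms (1/2)
4. 902.256ms @ 2 + 902.256ms (2)
5. 1804.511ms @ 4 + 676.692ms (3/2)
6. 2481.203ms @ 11/2 + 676.692ms (3/2)
7. 3157.895ms @ 7 + 225.564ms (1/2)
8. 3383.459ms @ 15/2 + 225.564ms (1/2)

note 4 onset = 2b = 902.256ms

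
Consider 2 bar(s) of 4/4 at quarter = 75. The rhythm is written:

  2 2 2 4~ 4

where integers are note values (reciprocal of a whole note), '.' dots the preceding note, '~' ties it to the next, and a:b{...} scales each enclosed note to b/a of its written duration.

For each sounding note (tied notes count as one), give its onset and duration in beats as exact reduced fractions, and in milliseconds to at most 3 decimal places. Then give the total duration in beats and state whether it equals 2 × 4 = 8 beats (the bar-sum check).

1) 0.0ms=0b +1600.0ms=2b
2) 1600.0ms=2b +1600.0ms=2b
3) 3200.0ms=4b +1600.0ms=2b
4) 4800.0ms=6b +1600.0ms=2b
Σ=8b of 8 (75bpm 4/4) — PASS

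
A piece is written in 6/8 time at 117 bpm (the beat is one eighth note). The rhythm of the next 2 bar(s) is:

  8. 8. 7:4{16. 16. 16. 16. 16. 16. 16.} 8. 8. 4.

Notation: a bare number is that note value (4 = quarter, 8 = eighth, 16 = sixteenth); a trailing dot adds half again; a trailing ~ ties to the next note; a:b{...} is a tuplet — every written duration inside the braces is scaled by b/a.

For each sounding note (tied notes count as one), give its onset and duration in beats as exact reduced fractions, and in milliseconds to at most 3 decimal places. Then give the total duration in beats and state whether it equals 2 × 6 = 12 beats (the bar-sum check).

1) 0.0ms=0b +769.231ms=3/2b
2) 769.231ms=3/2b +769.231ms=3/2b
3) 1538.462ms=3b +219.78ms=3/7b
4) 1758.242ms=24/7b +219.78ms=3/7b
5) 1978.022ms=27/7b +219.78ms=3/7b
6) 2197.802ms=30/7b +219.78ms=3/7b
7) 2417.582ms=33/7b +219.78ms=3/7b
8) 2637.363ms=36/7b +219.78ms=3/7b
9) 2857.143ms=39/7b +219.78ms=3/7b
10) 3076.923ms=6b +769.231ms=3/2b
11) 3846.154ms=15/2b +769.231ms=3/2b
12) 4615.385ms=9b +1538.462ms=3b
Σ=12b of 12 (117bpm 6/8) — PASS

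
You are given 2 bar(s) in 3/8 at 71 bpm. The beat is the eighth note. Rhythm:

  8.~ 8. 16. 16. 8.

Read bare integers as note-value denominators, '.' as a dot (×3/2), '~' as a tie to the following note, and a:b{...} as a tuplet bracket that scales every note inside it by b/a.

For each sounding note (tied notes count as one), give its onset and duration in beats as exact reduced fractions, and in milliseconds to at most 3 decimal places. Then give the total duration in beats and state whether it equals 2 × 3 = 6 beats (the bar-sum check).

1) 0.0ms=0b +2535.211ms=3b
2) 2535.211ms=3b +633.803ms=3/4b
3) 3169.014ms=15/4b +633.803ms=3/4b
4) 3802.817ms=9/2b +1267.606ms=3/2b
Σ=6b of 6 (71bpm 3/8) — PASS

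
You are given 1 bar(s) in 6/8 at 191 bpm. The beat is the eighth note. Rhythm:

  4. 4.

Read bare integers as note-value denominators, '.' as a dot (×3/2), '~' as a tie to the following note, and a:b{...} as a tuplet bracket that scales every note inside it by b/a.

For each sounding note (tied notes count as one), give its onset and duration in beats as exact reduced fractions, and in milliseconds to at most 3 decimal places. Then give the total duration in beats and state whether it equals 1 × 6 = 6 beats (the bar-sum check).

1) 0.0ms=0b +942.408ms=3b
2) 942.408ms=3b +942.408ms=3b
Σ=6b of 6 (191bpm 6/8) — PASS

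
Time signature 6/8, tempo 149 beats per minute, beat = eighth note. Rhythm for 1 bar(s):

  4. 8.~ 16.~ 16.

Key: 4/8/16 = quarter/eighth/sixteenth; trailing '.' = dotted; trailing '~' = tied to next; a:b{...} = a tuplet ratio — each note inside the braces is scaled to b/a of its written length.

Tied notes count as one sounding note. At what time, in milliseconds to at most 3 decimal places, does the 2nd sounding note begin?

1. 0.0ms @ 0 + 1208.054ms (3)
2. 1208.054ms @ 3 + 1208.054ms (3)

note 2 onset = 3b = 1208.054ms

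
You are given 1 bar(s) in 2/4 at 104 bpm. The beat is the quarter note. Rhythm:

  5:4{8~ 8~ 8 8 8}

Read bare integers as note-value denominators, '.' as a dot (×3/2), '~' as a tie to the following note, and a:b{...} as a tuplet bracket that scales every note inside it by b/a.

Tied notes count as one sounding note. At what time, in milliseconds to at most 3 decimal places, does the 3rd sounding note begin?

1. 0.0ms @ 0 + 692.308ms (6/5)
2. 692.308ms @ 6/5 + 230.769ms (2/5)
3. 923.077ms @ 8/5 + 230.769ms (2/5)

note 3 onset = 8/5b = 923.077ms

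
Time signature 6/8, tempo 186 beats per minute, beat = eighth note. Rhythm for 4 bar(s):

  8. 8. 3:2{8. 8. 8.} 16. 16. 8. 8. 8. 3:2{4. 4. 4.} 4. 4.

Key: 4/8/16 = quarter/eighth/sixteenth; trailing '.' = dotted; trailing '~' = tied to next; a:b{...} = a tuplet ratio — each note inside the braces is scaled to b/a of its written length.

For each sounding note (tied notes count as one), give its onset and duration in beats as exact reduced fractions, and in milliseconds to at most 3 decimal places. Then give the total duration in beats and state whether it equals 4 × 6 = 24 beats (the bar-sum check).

1) 0.0ms=0b +483.871ms=3/2b
2) 483.871ms=3/2b +483.871ms=3/2b
3) 967.742ms=3b +322.581ms=1b
4) 1290.323ms=4b +322.581ms=1b
5) 1612.903ms=5b +322.581ms=1b
6) 1935.484ms=6b +241.935ms=3/4b
7) 2177.419ms=27/4b +241.935ms=3/4b
8) 2419.355ms=15/2b +483.871ms=3/2b
9) 2903.226ms=9b +483.871ms=3/2b
10) 3387.097ms=21/2b +483.871ms=3/2b
11) 3870.968ms=12b +645.161ms=2b
12) 4516.129ms=14b +645.161ms=2b
13) 5161.29ms=16b +645.161ms=2b
14) 5806.452ms=18b +967.742ms=3b
15) 6774.194ms=21b +967.742ms=3b
Σ=24b of 24 (186bpm 6/8) — PASS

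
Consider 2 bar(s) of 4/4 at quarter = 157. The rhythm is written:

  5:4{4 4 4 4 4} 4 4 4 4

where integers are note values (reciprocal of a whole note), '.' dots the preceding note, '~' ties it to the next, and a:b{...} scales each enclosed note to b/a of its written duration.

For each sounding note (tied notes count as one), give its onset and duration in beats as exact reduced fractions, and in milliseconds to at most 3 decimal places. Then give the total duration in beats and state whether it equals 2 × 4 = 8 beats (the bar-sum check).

1) 0.0ms=0b +305.732ms=4/5b
2) 305.732ms=4/5b +305.732ms=4/5b
3) 611.465ms=8/5b +305.732ms=4/5b
4) 917.197ms=12/5b +305.732ms=4/5b
5) 1222.93ms=16/5b +305.732ms=4/5b
6) 1528.662ms=4b +382.166ms=1b
7) 1910.828ms=5b +382.166ms=1b
8) 2292.994ms=6b +382.166ms=1b
9) 2675.159ms=7b +382.166ms=1b
Σ=8b of 8 (157bpm 4/4) — PASS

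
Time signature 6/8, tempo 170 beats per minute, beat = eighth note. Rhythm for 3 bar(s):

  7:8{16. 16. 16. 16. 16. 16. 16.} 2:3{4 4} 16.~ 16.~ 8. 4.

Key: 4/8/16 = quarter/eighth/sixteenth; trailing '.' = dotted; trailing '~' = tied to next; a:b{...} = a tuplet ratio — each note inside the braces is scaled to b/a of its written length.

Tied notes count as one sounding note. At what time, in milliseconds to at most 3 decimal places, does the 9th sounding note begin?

note 9 onset = 9b = 3176.471ms

1. 0.0ms @ 0 + 302.521ms (6/7)
2. 302.521ms @ 6/7 + 302.521ms (6/7)
3. 605.042ms @ 12/7 + 302.521ms (6/7)
4. 907.563ms @ 18/7 + 302.521ms (6/7)
5. 1210.084ms @ 24/7 + 302.521ms (6/7)
6. 1512.605ms @ 30/7 + 302.521ms (6/7)
7. 1815.126ms @ 36/7 + 302.521ms (6/7)
8. 2117.647ms @ 6 + 1058.824ms (3)
9. 3176.471ms @ 9 + 1058.824ms (3)
10. 4235.294ms @ 12 + 1058.824ms (3)
11. 5294.118ms @ 15 + 1058.824ms (3)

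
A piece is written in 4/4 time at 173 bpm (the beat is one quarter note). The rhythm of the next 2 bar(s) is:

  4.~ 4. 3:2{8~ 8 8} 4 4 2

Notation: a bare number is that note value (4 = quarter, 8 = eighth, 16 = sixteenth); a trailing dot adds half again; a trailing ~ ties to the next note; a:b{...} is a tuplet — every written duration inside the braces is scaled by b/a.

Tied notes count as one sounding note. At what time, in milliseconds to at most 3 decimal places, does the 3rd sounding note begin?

note 3 onset = 11/3b = 1271.676ms

1. 0.0ms @ 0 + 1040.462ms (3)
2. 1040.462ms @ 3 + 231.214ms (2/3)
3. 1271.676ms @ 11/3 + 115.607ms (1/3)
4. 1387.283ms @ 4 + 346.821ms (1)
5. 1734.104ms @ 5 + 346.821ms (1)
6. 2080.925ms @ 6 + 693.642ms (2)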